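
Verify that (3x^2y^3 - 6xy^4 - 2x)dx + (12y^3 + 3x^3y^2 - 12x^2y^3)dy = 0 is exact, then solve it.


Check exactness: ∂M/∂y = 9x^2y^2 - 24xy^3 and ∂N/∂x = 9x^2y^2 - 24xy^3; equal, so the equation is exact.
Integrate M with respect to x (treating y as constant): ∫M dx = x^3y^3 - 3x^2y^4 - x^2 + h(y).
Differentiate w.r.t. y and set equal to N: the x-dependent terms already match, leaving h'(y) = 12y^3. Integrate: h(y) = 3y^4.
So F(x,y) = 3y^4 + x^3y^3 - 3x^2y^4 - x^2.
General solution: 3y^4 + x^3y^3 - 3x^2y^4 - x^2 = C.


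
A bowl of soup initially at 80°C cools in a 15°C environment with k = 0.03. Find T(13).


Newton's law: dT/dt = -k(T - T_a) has solution T(t) = T_a + (T₀ - T_a)e^(-kt).
Plug in T_a = 15, T₀ = 80, k = 0.03, t = 13: T(13) = 15 + (65)e^(-0.39) ≈ 59.0°C.


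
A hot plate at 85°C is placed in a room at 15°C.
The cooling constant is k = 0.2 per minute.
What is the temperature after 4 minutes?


Newton's law: dT/dt = -k(T - T_a) has solution T(t) = T_a + (T₀ - T_a)e^(-kt).
Plug in T_a = 15, T₀ = 85, k = 0.2, t = 4: T(4) = 15 + (70)e^(-0.80) ≈ 46.5°C.


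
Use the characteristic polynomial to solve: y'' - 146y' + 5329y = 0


Characteristic equation: r² - 146r + 5329 = 0, i.e. (r - 73)² = 0.
Repeated root r = 73; include an x factor for the second linearly independent solution.
General solution: y = (C₁ + C₂x)e^(73x).


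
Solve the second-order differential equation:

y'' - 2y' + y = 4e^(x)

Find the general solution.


Characteristic polynomial (r - 1)² = 0; repeated root r = 1.
y_h = (C₁ + C₂x)e^(x). Forcing matches the repeated root (resonance), so try y_p = Ax² e^(x).
Substitute and solve for A: 2A = 4, so A = 2.
General solution: y = (C₁ + C₂x + 2x²)e^(x).


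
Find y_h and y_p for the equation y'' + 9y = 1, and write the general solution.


Homogeneous part: r² + 9 = 0 ⇒ r = ±3i, so y_h = C₁cos(3x) + C₂sin(3x).
Try constant y_p = A; plug in: 9A = 1 ⇒ A = 1/9.
General solution: y = C₁cos(3x) + C₂sin(3x) + 1/9.


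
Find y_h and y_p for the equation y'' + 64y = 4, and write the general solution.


Homogeneous part: r² + 64 = 0 ⇒ r = ±8i, so y_h = C₁cos(8x) + C₂sin(8x).
Try constant y_p = A; plug in: 64A = 4 ⇒ A = 1/16.
General solution: y = C₁cos(8x) + C₂sin(8x) + 1/16.


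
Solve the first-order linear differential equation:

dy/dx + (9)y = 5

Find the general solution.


P(x) = 9, Q(x) = 5; integrating factor μ = e^(9x).
(μ y)' = 5e^(9x) ⇒ μ y = (5/9)e^(9x) + C.
Divide by μ: y = 5/9 + Ce^(-9x).


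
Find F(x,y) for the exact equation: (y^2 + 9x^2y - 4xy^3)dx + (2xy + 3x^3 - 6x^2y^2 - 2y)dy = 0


Check exactness: ∂M/∂y = 2y + 9x^2 - 12xy^2 and ∂N/∂x = 2y + 9x^2 - 12xy^2; equal, so the equation is exact.
Integrate M with respect to x (treating y as constant): ∫M dx = xy^2 + 3x^3y - 2x^2y^3 + h(y).
Differentiate w.r.t. y and set equal to N: the x-dependent terms already match, leaving h'(y) = -2y. Integrate: h(y) = -y^2.
So F(x,y) = xy^2 + 3x^3y - 2x^2y^3 - y^2.
General solution: xy^2 + 3x^3y - 2x^2y^3 - y^2 = C.


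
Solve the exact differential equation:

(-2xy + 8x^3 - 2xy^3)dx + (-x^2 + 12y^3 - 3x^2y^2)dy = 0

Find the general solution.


Check exactness: ∂M/∂y = -2x - 6xy^2 and ∂N/∂x = -2x - 6xy^2; equal, so the equation is exact.
Integrate M with respect to x (treating y as constant): ∫M dx = -x^2y + 2x^4 - x^2y^3 + h(y).
Differentiate w.r.t. y and set equal to N: the x-dependent terms already match, leaving h'(y) = 12y^3. Integrate: h(y) = 3y^4.
So F(x,y) = -x^2y + 3y^4 + 2x^4 - x^2y^3.
General solution: -x^2y + 3y^4 + 2x^4 - x^2y^3 = C.


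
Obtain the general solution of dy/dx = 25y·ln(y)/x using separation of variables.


Separate: dy/[y ln(y)] = 25 dx/x.
Substitute u = ln(y): du/u = 25 dx/x.
Integrate: ln|ln(y)| = 25ln|x| + C₀, hence ln(y) = C·x^25.


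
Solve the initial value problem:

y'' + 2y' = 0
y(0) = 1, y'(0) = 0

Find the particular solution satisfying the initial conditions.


Characteristic roots of r² + 2r = 0 are 0, -2.
General solution y = c₁ + c₂ e^(-2x).
Apply y(0) = 1: c₁ + c₂ = 1. Apply y'(0) = 0: 0 c₁ - 2 c₂ = 0.
Solve: c₁ = 1, c₂ = 0.
Particular solution: y = 1 + 0e^(-2x).


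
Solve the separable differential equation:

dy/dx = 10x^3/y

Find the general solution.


Separate variables: y dy = 10x^3 dx.
Integrate both sides: y²/2 = (5/2)x^4 + C₀.
Multiply by 2: y² = 5x^4 + C.


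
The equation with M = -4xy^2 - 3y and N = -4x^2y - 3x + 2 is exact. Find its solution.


Check exactness: ∂M/∂y = -8xy - 3 and ∂N/∂x = -8xy - 3; equal, so the equation is exact.
Integrate M with respect to x (treating y as constant): ∫M dx = -2x^2y^2 - 3xy + h(y).
Differentiate w.r.t. y and set equal to N: the x-dependent terms already match, leaving h'(y) = 2. Integrate: h(y) = 2y.
So F(x,y) = -2x^2y^2 - 3xy + 2y.
General solution: -2x^2y^2 - 3xy + 2y = C.


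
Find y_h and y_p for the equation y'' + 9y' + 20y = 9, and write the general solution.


Characteristic roots of r² + 9r + 20 = 0 are -4, -5.
y_h = C₁e^(-4x) + C₂e^(-5x).
Constant forcing; try y_p = A. Then 20A = 9 ⇒ A = 9/20.
General solution: y = C₁e^(-4x) + C₂e^(-5x) + 9/20.


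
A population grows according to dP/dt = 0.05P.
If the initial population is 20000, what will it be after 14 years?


The ODE dP/dt = 0.05P has solution P(t) = P(0)e^(0.05t).
Substitute P(0) = 20000 and t = 14: P(14) = 20000 e^(0.70) ≈ 40275.


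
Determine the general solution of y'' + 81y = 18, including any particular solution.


Homogeneous part: r² + 81 = 0 ⇒ r = ±9i, so y_h = C₁cos(9x) + C₂sin(9x).
Try constant y_p = A; plug in: 81A = 18 ⇒ A = 2/9.
General solution: y = C₁cos(9x) + C₂sin(9x) + 2/9.


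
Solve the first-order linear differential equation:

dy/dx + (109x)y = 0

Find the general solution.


P(x) = 109x ⇒ μ = e^((109/2)x²).
Q(x) = 0 so μ y is constant: y = Ce^(-(109/2)x²).


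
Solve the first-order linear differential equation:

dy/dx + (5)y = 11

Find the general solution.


P(x) = 5, Q(x) = 11; integrating factor μ = e^(5x).
(μ y)' = 11e^(5x) ⇒ μ y = (11/5)e^(5x) + C.
Divide by μ: y = 11/5 + Ce^(-5x).


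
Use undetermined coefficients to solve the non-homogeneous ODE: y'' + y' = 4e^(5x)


Characteristic roots of r² + r = 0 are 0, -1.
y_h = C₁ + C₂e^(-x).
Forcing exponent 5 is not a characteristic root; try y_p = Ae^(5x).
Substitute: A·(25 + (1)·5 + (0)) = A·30 = 4, so A = 2/15.
General solution: y = C₁ + C₂e^(-x) + (2/15)e^(5x).


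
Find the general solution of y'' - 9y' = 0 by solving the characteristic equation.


Characteristic equation: r² - 9r = 0.
Factor: (r - 0)(r - 9) = 0 ⇒ r = 0, 9 (distinct real).
General solution: y = C₁ + C₂e^(9x).


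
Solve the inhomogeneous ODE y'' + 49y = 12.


Homogeneous part: r² + 49 = 0 ⇒ r = ±7i, so y_h = C₁cos(7x) + C₂sin(7x).
Try constant y_p = A; plug in: 49A = 12 ⇒ A = 12/49.
General solution: y = C₁cos(7x) + C₂sin(7x) + 12/49.


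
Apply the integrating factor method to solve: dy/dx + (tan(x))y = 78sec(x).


P(x) = tan(x) ⇒ μ = e^(∫tan(x)dx) = sec(x).
(sec(x) y)' = 78sec²(x) ⇒ sec(x) y = 78tan(x) + C.
Multiply by cos(x): y = 78sin(x) + C·cos(x).


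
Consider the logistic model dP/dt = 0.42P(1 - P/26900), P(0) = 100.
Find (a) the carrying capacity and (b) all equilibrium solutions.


Logistic ODE dP/dt = 0.42P(1 - P/26900) has equilibria where dP/dt = 0, i.e. P = 0 or P = 26900.
The coefficient (1 - P/K) = 0 when P = K, identifying K = 26900 as the carrying capacity.
(a) K = 26900; (b) equilibria P = 0 and P = 26900.


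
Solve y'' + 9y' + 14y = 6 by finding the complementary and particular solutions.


Characteristic roots of r² + 9r + 14 = 0 are -2, -7.
y_h = C₁e^(-2x) + C₂e^(-7x).
Constant forcing; try y_p = A. Then 14A = 6 ⇒ A = 3/7.
General solution: y = C₁e^(-2x) + C₂e^(-7x) + 3/7.


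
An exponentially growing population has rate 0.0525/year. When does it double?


Exponential growth: P(t) = P₀ e^(0.0525t). Set P(t)/P₀ = 2: e^(0.0525t) = 2.
Solve: t = ln(2)/0.0525 ≈ 13.20 years.


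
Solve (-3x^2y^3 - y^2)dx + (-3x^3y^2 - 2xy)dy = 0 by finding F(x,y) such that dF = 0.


Check exactness: ∂M/∂y = -9x^2y^2 - 2y and ∂N/∂x = -9x^2y^2 - 2y; equal, so the equation is exact.
Integrate M with respect to x (treating y as constant): ∫M dx = -x^3y^3 - xy^2 + h(y).
Differentiate w.r.t. y and set equal to N: all terms match, so h'(y) = 0 and h is a constant absorbed into C.
General solution: -x^3y^3 - xy^2 = C.


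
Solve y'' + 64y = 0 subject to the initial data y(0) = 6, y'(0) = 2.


Characteristic roots of r² + 64 = 0 are ±8i, so y = C₁cos(8x) + C₂sin(8x).
Apply y(0) = 6: C₁ = 6. Differentiate and apply y'(0) = 2: 8·C₂ = 2, so C₂ = 1/4.
Particular solution: y = 6cos(8x) + (1/4)sin(8x).


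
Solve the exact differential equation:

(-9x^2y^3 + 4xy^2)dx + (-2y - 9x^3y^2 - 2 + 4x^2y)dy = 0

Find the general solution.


Check exactness: ∂M/∂y = -27x^2y^2 + 8xy and ∂N/∂x = -27x^2y^2 + 8xy; equal, so the equation is exact.
Integrate M with respect to x (treating y as constant): ∫M dx = -3x^3y^3 + 2x^2y^2 + h(y).
Differentiate w.r.t. y and set equal to N: the x-dependent terms already match, leaving h'(y) = -2y - 2. Integrate: h(y) = -y^2 - 2y.
So F(x,y) = -y^2 - 3x^3y^3 - 2y + 2x^2y^2.
General solution: -y^2 - 3x^3y^3 - 2y + 2x^2y^2 = C.


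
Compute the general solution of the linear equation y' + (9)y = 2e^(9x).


P(x) = 9 ⇒ μ = e^(9x).
(μ y)' = 2e^(18x) ⇒ μ y = (2/18)e^(18x) + C.
Divide by μ: y = (1/9)e^(9x) + Ce^(-9x).


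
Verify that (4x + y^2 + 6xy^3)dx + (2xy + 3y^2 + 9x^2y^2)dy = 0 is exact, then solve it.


Check exactness: ∂M/∂y = 2y + 18xy^2 and ∂N/∂x = 2y + 18xy^2; equal, so the equation is exact.
Integrate M with respect to x (treating y as constant): ∫M dx = 2x^2 + xy^2 + 3x^2y^3 + h(y).
Differentiate w.r.t. y and set equal to N: the x-dependent terms already match, leaving h'(y) = 3y^2. Integrate: h(y) = y^3.
So F(x,y) = 2x^2 + xy^2 + y^3 + 3x^2y^3.
General solution: 2x^2 + xy^2 + y^3 + 3x^2y^3 = C.


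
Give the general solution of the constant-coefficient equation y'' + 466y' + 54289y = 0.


Characteristic equation: r² + 466r + 54289 = 0, i.e. (r + 233)² = 0.
Repeated root r = -233; include an x factor for the second linearly independent solution.
General solution: y = (C₁ + C₂x)e^(-233x).


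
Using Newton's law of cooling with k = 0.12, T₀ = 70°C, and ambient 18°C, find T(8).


Newton's law: dT/dt = -k(T - T_a) has solution T(t) = T_a + (T₀ - T_a)e^(-kt).
Plug in T_a = 18, T₀ = 70, k = 0.12, t = 8: T(8) = 18 + (52)e^(-0.96) ≈ 37.9°C.


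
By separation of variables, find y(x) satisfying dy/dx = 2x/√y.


Separate: √y dy = 2x dx.
Integrate: (2/3)y^(3/2) = x² + C.


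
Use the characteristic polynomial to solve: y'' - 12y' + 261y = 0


Characteristic equation: r² - 12r + 261 = 0.
Discriminant is negative; roots r = 6 ± 15i (complex conjugate pair).
General solution uses e^(α x)(C₁ cos(β x) + C₂ sin(β x)): y = e^(6x)(C₁cos(15x) + C₂sin(15x)).


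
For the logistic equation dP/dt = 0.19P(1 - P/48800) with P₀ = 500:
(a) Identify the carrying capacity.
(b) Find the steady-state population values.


Logistic ODE dP/dt = 0.19P(1 - P/48800) has equilibria where dP/dt = 0, i.e. P = 0 or P = 48800.
The coefficient (1 - P/K) = 0 when P = K, identifying K = 48800 as the carrying capacity.
(a) K = 48800; (b) equilibria P = 0 and P = 48800.


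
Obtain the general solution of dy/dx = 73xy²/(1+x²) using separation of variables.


Separate: dy/y² = 73x/(1+x²) dx.
Integrate LHS: ∫ dy/y² = -1/y.
Integrate RHS via u = 1+x²: (73/2)ln(1+x²) + C.
Result: -1/y = (73/2)ln(1+x²) + C.


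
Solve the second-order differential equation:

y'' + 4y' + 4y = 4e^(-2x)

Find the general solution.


Characteristic polynomial (r + 2)² = 0; repeated root r = -2.
y_h = (C₁ + C₂x)e^(-2x). Forcing matches the repeated root (resonance), so try y_p = Ax² e^(-2x).
Substitute and solve for A: 2A = 4, so A = 2.
General solution: y = (C₁ + C₂x + 2x²)e^(-2x).


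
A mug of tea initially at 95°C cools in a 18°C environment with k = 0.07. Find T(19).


Newton's law: dT/dt = -k(T - T_a) has solution T(t) = T_a + (T₀ - T_a)e^(-kt).
Plug in T_a = 18, T₀ = 95, k = 0.07, t = 19: T(19) = 18 + (77)e^(-1.33) ≈ 38.4°C.


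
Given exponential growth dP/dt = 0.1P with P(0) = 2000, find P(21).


The ODE dP/dt = 0.1P has solution P(t) = P(0)e^(0.1t).
Substitute P(0) = 2000 and t = 21: P(21) = 2000 e^(2.10) ≈ 16332.


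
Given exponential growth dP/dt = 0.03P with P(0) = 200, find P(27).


The ODE dP/dt = 0.03P has solution P(t) = P(0)e^(0.03t).
Substitute P(0) = 200 and t = 27: P(27) = 200 e^(0.81) ≈ 450.


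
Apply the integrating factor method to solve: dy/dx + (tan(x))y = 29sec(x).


P(x) = tan(x) ⇒ μ = e^(∫tan(x)dx) = sec(x).
(sec(x) y)' = 29sec²(x) ⇒ sec(x) y = 29tan(x) + C.
Multiply by cos(x): y = 29sin(x) + C·cos(x).


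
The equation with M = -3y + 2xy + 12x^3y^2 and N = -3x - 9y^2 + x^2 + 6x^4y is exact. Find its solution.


Check exactness: ∂M/∂y = -3 + 2x + 24x^3y and ∂N/∂x = -3 + 2x + 24x^3y; equal, so the equation is exact.
Integrate M with respect to x (treating y as constant): ∫M dx = -3xy + x^2y + 3x^4y^2 + h(y).
Differentiate w.r.t. y and set equal to N: the x-dependent terms already match, leaving h'(y) = -9y^2. Integrate: h(y) = -3y^3.
So F(x,y) = -3xy - 3y^3 + x^2y + 3x^4y^2.
General solution: -3xy - 3y^3 + x^2y + 3x^4y^2 = C.


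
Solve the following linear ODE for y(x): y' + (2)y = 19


P(x) = 2, Q(x) = 19; integrating factor μ = e^(2x).
(μ y)' = 19e^(2x) ⇒ μ y = (19/2)e^(2x) + C.
Divide by μ: y = 19/2 + Ce^(-2x).


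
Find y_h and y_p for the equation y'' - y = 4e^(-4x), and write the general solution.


Characteristic roots of r² - 1 = 0 are -1, 1.
y_h = C₁e^(-x) + C₂e^(x).
Forcing exponent -4 is not a characteristic root; try y_p = Ae^(-4x).
Substitute: A·(16 + (0)·-4 + (-1)) = A·15 = 4, so A = 4/15.
General solution: y = C₁e^(-x) + C₂e^(x) + (4/15)e^(-4x).


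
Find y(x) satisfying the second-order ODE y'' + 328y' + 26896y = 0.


Characteristic equation: r² + 328r + 26896 = 0, i.e. (r + 164)² = 0.
Repeated root r = -164; include an x factor for the second linearly independent solution.
General solution: y = (C₁ + C₂x)e^(-164x).


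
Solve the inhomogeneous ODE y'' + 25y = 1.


Homogeneous part: r² + 25 = 0 ⇒ r = ±5i, so y_h = C₁cos(5x) + C₂sin(5x).
Try constant y_p = A; plug in: 25A = 1 ⇒ A = 1/25.
General solution: y = C₁cos(5x) + C₂sin(5x) + 1/25.


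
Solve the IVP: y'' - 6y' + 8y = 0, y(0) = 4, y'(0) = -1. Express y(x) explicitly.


Characteristic roots of r² - 6r + 8 = 0 are 2, 4.
General solution y = c₁ e^(2x) + c₂ e^(4x).
Apply y(0) = 4: c₁ + c₂ = 4. Apply y'(0) = -1: 2 c₁ + 4 c₂ = -1.
Solve: c₁ = 17/2, c₂ = -9/2.
Particular solution: y = (17/2)e^(2x) - (9/2)e^(4x).


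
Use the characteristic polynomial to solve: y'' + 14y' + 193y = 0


Characteristic equation: r² + 14r + 193 = 0.
Discriminant is negative; roots r = -7 ± 12i (complex conjugate pair).
General solution uses e^(α x)(C₁ cos(β x) + C₂ sin(β x)): y = e^(-7x)(C₁cos(12x) + C₂sin(12x)).


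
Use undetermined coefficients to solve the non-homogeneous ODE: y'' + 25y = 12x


Homogeneous: r² + 25 = 0 ⇒ r = ±5i, y_h = C₁cos(5x) + C₂sin(5x).
Polynomial forcing; try y_p = Ax + B. Then y_p'' + 25 y_p = 25(Ax + B) = 12x, so B = 0 and A = 12/25.
General solution: y = C₁cos(5x) + C₂sin(5x) + (12/25)x.


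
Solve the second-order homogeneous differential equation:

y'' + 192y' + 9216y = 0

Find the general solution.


Characteristic equation: r² + 192r + 9216 = 0, i.e. (r + 96)² = 0.
Repeated root r = -96; include an x factor for the second linearly independent solution.
General solution: y = (C₁ + C₂x)e^(-96x).


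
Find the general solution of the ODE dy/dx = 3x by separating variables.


Integrate both sides with respect to x: y = ∫ 3x dx = (3/2)x^2 + C.


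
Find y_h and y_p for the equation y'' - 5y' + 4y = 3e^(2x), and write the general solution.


Characteristic roots of r² - 5r + 4 = 0 are 4, 1.
y_h = C₁e^(4x) + C₂e^(x).
Forcing exponent 2 is not a characteristic root; try y_p = Ae^(2x).
Substitute: A·(4 + (-5)·2 + (4)) = A·-2 = 3, so A = -3/2.
General solution: y = C₁e^(4x) + C₂e^(x) - (3/2)e^(2x).


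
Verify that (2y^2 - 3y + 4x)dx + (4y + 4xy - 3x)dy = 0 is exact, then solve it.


Check exactness: ∂M/∂y = 4y - 3 and ∂N/∂x = 4y - 3; equal, so the equation is exact.
Integrate M with respect to x (treating y as constant): ∫M dx = 2xy^2 - 3xy + 2x^2 + h(y).
Differentiate w.r.t. y and set equal to N: the x-dependent terms already match, leaving h'(y) = 4y. Integrate: h(y) = 2y^2.
So F(x,y) = 2y^2 + 2xy^2 - 3xy + 2x^2.
General solution: 2y^2 + 2xy^2 - 3xy + 2x^2 = C.


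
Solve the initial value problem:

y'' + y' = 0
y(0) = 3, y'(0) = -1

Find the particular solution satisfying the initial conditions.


Characteristic roots of r² + r = 0 are 0, -1.
General solution y = c₁ + c₂ e^(-x).
Apply y(0) = 3: c₁ + c₂ = 3. Apply y'(0) = -1: 0 c₁ - 1 c₂ = -1.
Solve: c₁ = 2, c₂ = 1.
Particular solution: y = 2 + e^(-x).


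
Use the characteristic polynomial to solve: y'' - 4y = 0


Characteristic equation: r² - 4 = 0.
Factor: (r + 2)(r - 2) = 0 ⇒ r = -2, 2 (distinct real).
General solution: y = C₁e^(-2x) + C₂e^(2x).


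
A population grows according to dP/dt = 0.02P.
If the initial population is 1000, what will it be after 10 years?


The ODE dP/dt = 0.02P has solution P(t) = P(0)e^(0.02t).
Substitute P(0) = 1000 and t = 10: P(10) = 1000 e^(0.20) ≈ 1221.


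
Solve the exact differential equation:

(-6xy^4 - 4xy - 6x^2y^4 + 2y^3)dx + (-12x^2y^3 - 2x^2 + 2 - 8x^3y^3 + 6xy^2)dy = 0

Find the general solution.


Check exactness: ∂M/∂y = -24xy^3 - 4x - 24x^2y^3 + 6y^2 and ∂N/∂x = -24xy^3 - 4x - 24x^2y^3 + 6y^2; equal, so the equation is exact.
Integrate M with respect to x (treating y as constant): ∫M dx = -3x^2y^4 - 2x^2y - 2x^3y^4 + 2xy^3 + h(y).
Differentiate w.r.t. y and set equal to N: the x-dependent terms already match, leaving h'(y) = 2. Integrate: h(y) = 2y.
So F(x,y) = -3x^2y^4 - 2x^2y + 2y - 2x^3y^4 + 2xy^3.
General solution: -3x^2y^4 - 2x^2y + 2y - 2x^3y^4 + 2xy^3 = C.


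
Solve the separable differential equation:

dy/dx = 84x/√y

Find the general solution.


Separate: √y dy = 84x dx.
Integrate: (2/3)y^(3/2) = 42x² + C.


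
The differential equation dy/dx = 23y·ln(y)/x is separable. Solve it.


Separate: dy/[y ln(y)] = 23 dx/x.
Substitute u = ln(y): du/u = 23 dx/x.
Integrate: ln|ln(y)| = 23ln|x| + C₀, hence ln(y) = C·x^23.


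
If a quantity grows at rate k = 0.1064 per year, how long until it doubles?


Exponential growth: P(t) = P₀ e^(0.1064t). Set P(t)/P₀ = 2: e^(0.1064t) = 2.
Solve: t = ln(2)/0.1064 ≈ 6.51 years.


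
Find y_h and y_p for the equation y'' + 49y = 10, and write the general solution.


Homogeneous part: r² + 49 = 0 ⇒ r = ±7i, so y_h = C₁cos(7x) + C₂sin(7x).
Try constant y_p = A; plug in: 49A = 10 ⇒ A = 10/49.
General solution: y = C₁cos(7x) + C₂sin(7x) + 10/49.


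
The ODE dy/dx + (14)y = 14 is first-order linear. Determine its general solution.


P(x) = 14, Q(x) = 14; integrating factor μ = e^(14x).
(μ y)' = 14e^(14x) ⇒ μ y = e^(14x) + C.
Divide by μ: y = 1 + Ce^(-14x).


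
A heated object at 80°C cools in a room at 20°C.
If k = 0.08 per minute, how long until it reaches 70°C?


From T(t) = T_a + (T₀ - T_a)e^(-kt), set T(t) = 70:
(70 - 20) / (80 - 20) = e^(-0.08t), so t = -ln(0.833)/0.08 ≈ 2.3 minutes.


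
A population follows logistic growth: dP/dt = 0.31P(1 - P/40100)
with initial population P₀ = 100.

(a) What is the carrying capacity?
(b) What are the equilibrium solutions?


Logistic ODE dP/dt = 0.31P(1 - P/40100) has equilibria where dP/dt = 0, i.e. P = 0 or P = 40100.
The coefficient (1 - P/K) = 0 when P = K, identifying K = 40100 as the carrying capacity.
(a) K = 40100; (b) equilibria P = 0 and P = 40100.


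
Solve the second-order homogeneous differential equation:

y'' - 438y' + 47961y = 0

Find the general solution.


Characteristic equation: r² - 438r + 47961 = 0, i.e. (r - 219)² = 0.
Repeated root r = 219; include an x factor for the second linearly independent solution.
General solution: y = (C₁ + C₂x)e^(219x).


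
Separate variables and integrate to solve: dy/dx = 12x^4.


Integrate both sides with respect to x: y = ∫ 12x^4 dx = (12/5)x^5 + C.


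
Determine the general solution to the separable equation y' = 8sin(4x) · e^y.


Separate: e^(-y) dy = 8sin(4x) dx.
Integrate: -e^(-y) = -2cos(4x) + C₀.
Rearrange: e^(-y) = 2cos(4x) + C.


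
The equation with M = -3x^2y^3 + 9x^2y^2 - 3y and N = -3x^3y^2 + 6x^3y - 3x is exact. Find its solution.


Check exactness: ∂M/∂y = -9x^2y^2 + 18x^2y - 3 and ∂N/∂x = -9x^2y^2 + 18x^2y - 3; equal, so the equation is exact.
Integrate M with respect to x (treating y as constant): ∫M dx = -x^3y^3 + 3x^3y^2 - 3xy + h(y).
Differentiate w.r.t. y and set equal to N: all terms match, so h'(y) = 0 and h is a constant absorbed into C.
General solution: -x^3y^3 + 3x^3y^2 - 3xy = C.


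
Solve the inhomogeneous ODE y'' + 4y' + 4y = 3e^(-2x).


Characteristic polynomial (r + 2)² = 0; repeated root r = -2.
y_h = (C₁ + C₂x)e^(-2x). Forcing matches the repeated root (resonance), so try y_p = Ax² e^(-2x).
Substitute and solve for A: 2A = 3, so A = 3/2.
General solution: y = (C₁ + C₂x + (3/2)x²)e^(-2x).


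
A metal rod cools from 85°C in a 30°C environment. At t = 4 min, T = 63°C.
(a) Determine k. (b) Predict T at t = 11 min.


Newton's law: T(t) = T_a + (T₀ - T_a)e^(-kt).
(a) Use T(4) = 63: (63 - 30)/(85 - 30) = e^(-k·4), so k = -ln(0.600)/4 ≈ 0.1277.
(b) Apply k to t = 11: T(11) = 30 + (55)e^(-1.405) ≈ 43.5°C.


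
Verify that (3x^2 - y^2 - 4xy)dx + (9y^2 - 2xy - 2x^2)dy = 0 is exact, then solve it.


Check exactness: ∂M/∂y = -2y - 4x and ∂N/∂x = -2y - 4x; equal, so the equation is exact.
Integrate M with respect to x (treating y as constant): ∫M dx = x^3 - xy^2 - 2x^2y + h(y).
Differentiate w.r.t. y and set equal to N: the x-dependent terms already match, leaving h'(y) = 9y^2. Integrate: h(y) = 3y^3.
So F(x,y) = x^3 + 3y^3 - xy^2 - 2x^2y.
General solution: x^3 + 3y^3 - xy^2 - 2x^2y = C.


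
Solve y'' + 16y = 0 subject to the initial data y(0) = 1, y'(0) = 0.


Characteristic roots of r² + 16 = 0 are ±4i, so y = C₁cos(4x) + C₂sin(4x).
Apply y(0) = 1: C₁ = 1. Differentiate and apply y'(0) = 0: 4·C₂ = 0, so C₂ = 0.
Particular solution: y = cos(4x).


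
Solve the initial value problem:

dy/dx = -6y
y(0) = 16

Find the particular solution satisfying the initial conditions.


General solution of y' = -6y is y = Ce^(-6x).
Apply y(0) = 16: C = 16.
Particular solution: y = 16e^(-6x).


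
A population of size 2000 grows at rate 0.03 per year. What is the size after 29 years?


The ODE dP/dt = 0.03P has solution P(t) = P(0)e^(0.03t).
Substitute P(0) = 2000 and t = 29: P(29) = 2000 e^(0.87) ≈ 4774.


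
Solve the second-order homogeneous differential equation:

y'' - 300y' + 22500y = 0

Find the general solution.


Characteristic equation: r² - 300r + 22500 = 0, i.e. (r - 150)² = 0.
Repeated root r = 150; include an x factor for the second linearly independent solution.
General solution: y = (C₁ + C₂x)e^(150x).


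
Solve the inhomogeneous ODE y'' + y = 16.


Homogeneous part: r² + 1 = 0 ⇒ r = ±1i, so y_h = C₁cos(x) + C₂sin(x).
Try constant y_p = A; plug in: 1A = 16 ⇒ A = 16.
General solution: y = C₁cos(x) + C₂sin(x) + 16.


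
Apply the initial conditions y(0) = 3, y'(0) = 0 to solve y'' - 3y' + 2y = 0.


Characteristic roots of r² - 3r + 2 = 0 are 1, 2.
General solution y = c₁ e^(x) + c₂ e^(2x).
Apply y(0) = 3: c₁ + c₂ = 3. Apply y'(0) = 0: 1 c₁ + 2 c₂ = 0.
Solve: c₁ = 6, c₂ = -3.
Particular solution: y = 6e^(x) - 3e^(2x).


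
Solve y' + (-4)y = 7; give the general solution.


P(x) = -4 ⇒ μ = e^(-4x).
(μ y)' = 7e^(-4x) ⇒ μ y = -(7/4)e^(-4x) + C.
Divide by μ: y = -7/4 + Ce^(4x).


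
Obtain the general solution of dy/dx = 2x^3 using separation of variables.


Integrate both sides with respect to x: y = ∫ 2x^3 dx = (1/2)x^4 + C.


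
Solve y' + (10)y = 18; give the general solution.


P(x) = 10, Q(x) = 18; integrating factor μ = e^(10x).
(μ y)' = 18e^(10x) ⇒ μ y = (9/5)e^(10x) + C.
Divide by μ: y = 9/5 + Ce^(-10x).


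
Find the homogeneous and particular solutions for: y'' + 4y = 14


Homogeneous part: r² + 4 = 0 ⇒ r = ±2i, so y_h = C₁cos(2x) + C₂sin(2x).
Try constant y_p = A; plug in: 4A = 14 ⇒ A = 7/2.
General solution: y = C₁cos(2x) + C₂sin(2x) + 7/2.


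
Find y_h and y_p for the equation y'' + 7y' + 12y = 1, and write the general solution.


Characteristic roots of r² + 7r + 12 = 0 are -3, -4.
y_h = C₁e^(-3x) + C₂e^(-4x).
Constant forcing; try y_p = A. Then 12A = 1 ⇒ A = 1/12.
General solution: y = C₁e^(-3x) + C₂e^(-4x) + 1/12.


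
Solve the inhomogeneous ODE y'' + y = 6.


Homogeneous part: r² + 1 = 0 ⇒ r = ±1i, so y_h = C₁cos(x) + C₂sin(x).
Try constant y_p = A; plug in: 1A = 6 ⇒ A = 6.
General solution: y = C₁cos(x) + C₂sin(x) + 6.


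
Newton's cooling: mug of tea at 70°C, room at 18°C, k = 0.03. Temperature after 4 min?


Newton's law: dT/dt = -k(T - T_a) has solution T(t) = T_a + (T₀ - T_a)e^(-kt).
Plug in T_a = 18, T₀ = 70, k = 0.03, t = 4: T(4) = 18 + (52)e^(-0.12) ≈ 64.1°C.


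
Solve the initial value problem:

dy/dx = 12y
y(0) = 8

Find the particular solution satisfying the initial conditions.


General solution of y' = 12y is y = Ce^(12x).
Apply y(0) = 8: C = 8.
Particular solution: y = 8e^(12x).


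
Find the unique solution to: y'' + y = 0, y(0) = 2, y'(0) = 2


Characteristic roots of r² + 1 = 0 are ±1i, so y = C₁cos(x) + C₂sin(x).
Apply y(0) = 2: C₁ = 2. Differentiate and apply y'(0) = 2: 1·C₂ = 2, so C₂ = 2.
Particular solution: y = 2cos(x) + 2sin(x).


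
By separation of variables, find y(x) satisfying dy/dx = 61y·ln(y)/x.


Separate: dy/[y ln(y)] = 61 dx/x.
Substitute u = ln(y): du/u = 61 dx/x.
Integrate: ln|ln(y)| = 61ln|x| + C₀, hence ln(y) = C·x^61.


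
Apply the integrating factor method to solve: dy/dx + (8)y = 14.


P(x) = 8, Q(x) = 14; integrating factor μ = e^(8x).
(μ y)' = 14e^(8x) ⇒ μ y = (7/4)e^(8x) + C.
Divide by μ: y = 7/4 + Ce^(-8x).


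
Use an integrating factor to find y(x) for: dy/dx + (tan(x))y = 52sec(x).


P(x) = tan(x) ⇒ μ = e^(∫tan(x)dx) = sec(x).
(sec(x) y)' = 52sec²(x) ⇒ sec(x) y = 52tan(x) + C.
Multiply by cos(x): y = 52sin(x) + C·cos(x).


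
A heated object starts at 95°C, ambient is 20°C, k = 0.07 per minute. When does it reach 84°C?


From T(t) = T_a + (T₀ - T_a)e^(-kt), set T(t) = 84:
(84 - 20) / (95 - 20) = e^(-0.07t), so t = -ln(0.853)/0.07 ≈ 2.3 minutes.


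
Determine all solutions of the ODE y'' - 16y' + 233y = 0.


Characteristic equation: r² - 16r + 233 = 0.
Discriminant is negative; roots r = 8 ± 13i (complex conjugate pair).
General solution uses e^(α x)(C₁ cos(β x) + C₂ sin(β x)): y = e^(8x)(C₁cos(13x) + C₂sin(13x)).


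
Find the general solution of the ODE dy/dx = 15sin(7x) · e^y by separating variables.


Separate: e^(-y) dy = 15sin(7x) dx.
Integrate: -e^(-y) = -(15/7)cos(7x) + C₀.
Rearrange: e^(-y) = (15/7)cos(7x) + C.


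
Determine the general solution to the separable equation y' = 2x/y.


Separate variables: y dy = 2x dx.
Integrate both sides: y²/2 = x^2 + C₀.
Multiply by 2: y² = 2x^2 + C.


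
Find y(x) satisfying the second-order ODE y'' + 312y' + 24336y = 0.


Characteristic equation: r² + 312r + 24336 = 0, i.e. (r + 156)² = 0.
Repeated root r = -156; include an x factor for the second linearly independent solution.
General solution: y = (C₁ + C₂x)e^(-156x).


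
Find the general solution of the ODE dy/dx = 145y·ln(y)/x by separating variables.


Separate: dy/[y ln(y)] = 145 dx/x.
Substitute u = ln(y): du/u = 145 dx/x.
Integrate: ln|ln(y)| = 145ln|x| + C₀, hence ln(y) = C·x^145.


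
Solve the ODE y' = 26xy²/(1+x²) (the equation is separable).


Separate: dy/y² = 26x/(1+x²) dx.
Integrate LHS: ∫ dy/y² = -1/y.
Integrate RHS via u = 1+x²: 13ln(1+x²) + C.
Result: -1/y = 13ln(1+x²) + C.


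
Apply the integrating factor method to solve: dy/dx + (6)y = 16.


P(x) = 6, Q(x) = 16; integrating factor μ = e^(6x).
(μ y)' = 16e^(6x) ⇒ μ y = (8/3)e^(6x) + C.
Divide by μ: y = 8/3 + Ce^(-6x).


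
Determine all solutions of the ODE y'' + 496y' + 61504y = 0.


Characteristic equation: r² + 496r + 61504 = 0, i.e. (r + 248)² = 0.
Repeated root r = -248; include an x factor for the second linearly independent solution.
General solution: y = (C₁ + C₂x)e^(-248x).


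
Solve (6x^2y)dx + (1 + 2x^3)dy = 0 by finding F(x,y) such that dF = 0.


Check exactness: ∂M/∂y = 6x^2 and ∂N/∂x = 6x^2; equal, so the equation is exact.
Integrate M with respect to x (treating y as constant): ∫M dx = 2x^3y + h(y).
Differentiate w.r.t. y and set equal to N: the x-dependent terms already match, leaving h'(y) = 1. Integrate: h(y) = y.
So F(x,y) = y + 2x^3y.
General solution: y + 2x^3y = C.


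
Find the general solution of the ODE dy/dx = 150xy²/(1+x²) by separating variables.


Separate: dy/y² = 150x/(1+x²) dx.
Integrate LHS: ∫ dy/y² = -1/y.
Integrate RHS via u = 1+x²: 75ln(1+x²) + C.
Result: -1/y = 75ln(1+x²) + C.


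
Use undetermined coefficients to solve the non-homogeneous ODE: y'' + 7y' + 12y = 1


Characteristic roots of r² + 7r + 12 = 0 are -3, -4.
y_h = C₁e^(-3x) + C₂e^(-4x).
Constant forcing; try y_p = A. Then 12A = 1 ⇒ A = 1/12.
General solution: y = C₁e^(-3x) + C₂e^(-4x) + 1/12.


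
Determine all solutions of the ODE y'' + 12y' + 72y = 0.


Characteristic equation: r² + 12r + 72 = 0.
Discriminant is negative; roots r = -6 ± 6i (complex conjugate pair).
General solution uses e^(α x)(C₁ cos(β x) + C₂ sin(β x)): y = e^(-6x)(C₁cos(6x) + C₂sin(6x)).


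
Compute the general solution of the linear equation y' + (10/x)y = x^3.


P(x) = 10/x ⇒ μ = x^10.
(x^10 y)' = x^13 ⇒ x^10 y = x^14/(14) + C.
Solve for y: y = (1/14)x^4 + C/x^10.


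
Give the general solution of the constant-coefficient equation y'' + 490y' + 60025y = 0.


Characteristic equation: r² + 490r + 60025 = 0, i.e. (r + 245)² = 0.
Repeated root r = -245; include an x factor for the second linearly independent solution.
General solution: y = (C₁ + C₂x)e^(-245x).


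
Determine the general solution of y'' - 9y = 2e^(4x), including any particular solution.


Characteristic roots of r² - 9 = 0 are -3, 3.
y_h = C₁e^(-3x) + C₂e^(3x).
Forcing exponent 4 is not a characteristic root; try y_p = Ae^(4x).
Substitute: A·(16 + (0)·4 + (-9)) = A·7 = 2, so A = 2/7.
General solution: y = C₁e^(-3x) + C₂e^(3x) + (2/7)e^(4x).


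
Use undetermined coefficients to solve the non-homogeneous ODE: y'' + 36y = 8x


Homogeneous: r² + 36 = 0 ⇒ r = ±6i, y_h = C₁cos(6x) + C₂sin(6x).
Polynomial forcing; try y_p = Ax + B. Then y_p'' + 36 y_p = 36(Ax + B) = 8x, so B = 0 and A = 2/9.
General solution: y = C₁cos(6x) + C₂sin(6x) + (2/9)x.


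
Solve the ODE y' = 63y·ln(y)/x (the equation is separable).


Separate: dy/[y ln(y)] = 63 dx/x.
Substitute u = ln(y): du/u = 63 dx/x.
Integrate: ln|ln(y)| = 63ln|x| + C₀, hence ln(y) = C·x^63.


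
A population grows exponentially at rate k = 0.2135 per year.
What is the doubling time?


Exponential growth: P(t) = P₀ e^(0.2135t). Set P(t)/P₀ = 2: e^(0.2135t) = 2.
Solve: t = ln(2)/0.2135 ≈ 3.25 years.


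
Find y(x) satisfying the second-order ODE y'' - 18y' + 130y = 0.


Characteristic equation: r² - 18r + 130 = 0.
Discriminant is negative; roots r = 9 ± 7i (complex conjugate pair).
General solution uses e^(α x)(C₁ cos(β x) + C₂ sin(β x)): y = e^(9x)(C₁cos(7x) + C₂sin(7x)).


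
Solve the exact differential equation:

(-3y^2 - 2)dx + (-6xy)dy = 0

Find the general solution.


Check exactness: ∂M/∂y = -6y and ∂N/∂x = -6y; equal, so the equation is exact.
Integrate M with respect to x (treating y as constant): ∫M dx = -3xy^2 - 2x + h(y).
Differentiate w.r.t. y and set equal to N: all terms match, so h'(y) = 0 and h is a constant absorbed into C.
General solution: -3xy^2 - 2x = C.


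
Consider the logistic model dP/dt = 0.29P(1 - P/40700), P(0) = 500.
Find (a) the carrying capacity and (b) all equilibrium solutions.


Logistic ODE dP/dt = 0.29P(1 - P/40700) has equilibria where dP/dt = 0, i.e. P = 0 or P = 40700.
The coefficient (1 - P/K) = 0 when P = K, identifying K = 40700 as the carrying capacity.
(a) K = 40700; (b) equilibria P = 0 and P = 40700.


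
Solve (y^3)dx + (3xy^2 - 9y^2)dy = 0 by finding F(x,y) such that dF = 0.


Check exactness: ∂M/∂y = 3y^2 and ∂N/∂x = 3y^2; equal, so the equation is exact.
Integrate M with respect to x (treating y as constant): ∫M dx = xy^3 + h(y).
Differentiate w.r.t. y and set equal to N: the x-dependent terms already match, leaving h'(y) = -9y^2. Integrate: h(y) = -3y^3.
So F(x,y) = xy^3 - 3y^3.
General solution: xy^3 - 3y^3 = C.


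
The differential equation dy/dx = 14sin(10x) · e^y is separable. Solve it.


Separate: e^(-y) dy = 14sin(10x) dx.
Integrate: -e^(-y) = -(7/5)cos(10x) + C₀.
Rearrange: e^(-y) = (7/5)cos(10x) + C.


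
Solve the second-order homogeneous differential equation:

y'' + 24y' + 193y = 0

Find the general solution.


Characteristic equation: r² + 24r + 193 = 0.
Discriminant is negative; roots r = -12 ± 7i (complex conjugate pair).
General solution uses e^(α x)(C₁ cos(β x) + C₂ sin(β x)): y = e^(-12x)(C₁cos(7x) + C₂sin(7x)).


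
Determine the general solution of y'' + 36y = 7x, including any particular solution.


Homogeneous: r² + 36 = 0 ⇒ r = ±6i, y_h = C₁cos(6x) + C₂sin(6x).
Polynomial forcing; try y_p = Ax + B. Then y_p'' + 36 y_p = 36(Ax + B) = 7x, so B = 0 and A = 7/36.
General solution: y = C₁cos(6x) + C₂sin(6x) + (7/36)x.


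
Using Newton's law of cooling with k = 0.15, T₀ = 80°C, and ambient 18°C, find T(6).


Newton's law: dT/dt = -k(T - T_a) has solution T(t) = T_a + (T₀ - T_a)e^(-kt).
Plug in T_a = 18, T₀ = 80, k = 0.15, t = 6: T(6) = 18 + (62)e^(-0.90) ≈ 43.2°C.


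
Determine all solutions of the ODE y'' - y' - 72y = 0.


Characteristic equation: r² - r - 72 = 0.
Factor: (r + 8)(r - 9) = 0 ⇒ r = -8, 9 (distinct real).
General solution: y = C₁e^(-8x) + C₂e^(9x).


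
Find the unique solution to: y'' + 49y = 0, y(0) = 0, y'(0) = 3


Characteristic roots of r² + 49 = 0 are ±7i, so y = C₁cos(7x) + C₂sin(7x).
Apply y(0) = 0: C₁ = 0. Differentiate and apply y'(0) = 3: 7·C₂ = 3, so C₂ = 3/7.
Particular solution: y = (3/7)sin(7x).


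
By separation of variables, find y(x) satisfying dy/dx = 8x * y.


Separate variables: dy/y = 8x dx.
Integrate: ln|y| = 4x^2 + C₀.
Exponentiate: y = Ce^(4x^2).


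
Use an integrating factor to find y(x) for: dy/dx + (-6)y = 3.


P(x) = -6 ⇒ μ = e^(-6x).
(μ y)' = 3e^(-6x) ⇒ μ y = -(1/2)e^(-6x) + C.
Divide by μ: y = -1/2 + Ce^(6x).


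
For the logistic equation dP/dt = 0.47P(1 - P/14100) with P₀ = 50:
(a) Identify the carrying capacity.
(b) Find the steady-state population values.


Logistic ODE dP/dt = 0.47P(1 - P/14100) has equilibria where dP/dt = 0, i.e. P = 0 or P = 14100.
The coefficient (1 - P/K) = 0 when P = K, identifying K = 14100 as the carrying capacity.
(a) K = 14100; (b) equilibria P = 0 and P = 14100.


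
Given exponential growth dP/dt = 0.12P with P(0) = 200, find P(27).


The ODE dP/dt = 0.12P has solution P(t) = P(0)e^(0.12t).
Substitute P(0) = 200 and t = 27: P(27) = 200 e^(3.24) ≈ 5107.


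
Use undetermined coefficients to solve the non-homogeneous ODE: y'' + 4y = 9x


Homogeneous: r² + 4 = 0 ⇒ r = ±2i, y_h = C₁cos(2x) + C₂sin(2x).
Polynomial forcing; try y_p = Ax + B. Then y_p'' + 4 y_p = 4(Ax + B) = 9x, so B = 0 and A = 9/4.
General solution: y = C₁cos(2x) + C₂sin(2x) + (9/4)x.


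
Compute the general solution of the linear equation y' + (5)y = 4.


P(x) = 5, Q(x) = 4; integrating factor μ = e^(5x).
(μ y)' = 4e^(5x) ⇒ μ y = (4/5)e^(5x) + C.
Divide by μ: y = 4/5 + Ce^(-5x).


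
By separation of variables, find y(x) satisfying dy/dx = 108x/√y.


Separate: √y dy = 108x dx.
Integrate: (2/3)y^(3/2) = 54x² + C.


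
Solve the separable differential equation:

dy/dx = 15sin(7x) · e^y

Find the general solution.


Separate: e^(-y) dy = 15sin(7x) dx.
Integrate: -e^(-y) = -(15/7)cos(7x) + C₀.
Rearrange: e^(-y) = (15/7)cos(7x) + C.


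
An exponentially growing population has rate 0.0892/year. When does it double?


Exponential growth: P(t) = P₀ e^(0.0892t). Set P(t)/P₀ = 2: e^(0.0892t) = 2.
Solve: t = ln(2)/0.0892 ≈ 7.77 years.


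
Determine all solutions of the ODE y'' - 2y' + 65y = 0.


Characteristic equation: r² - 2r + 65 = 0.
Discriminant is negative; roots r = 1 ± 8i (complex conjugate pair).
General solution uses e^(α x)(C₁ cos(β x) + C₂ sin(β x)): y = e^(x)(C₁cos(8x) + C₂sin(8x)).


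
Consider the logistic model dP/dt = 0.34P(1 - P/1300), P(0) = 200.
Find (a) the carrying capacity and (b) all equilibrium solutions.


Logistic ODE dP/dt = 0.34P(1 - P/1300) has equilibria where dP/dt = 0, i.e. P = 0 or P = 1300.
The coefficient (1 - P/K) = 0 when P = K, identifying K = 1300 as the carrying capacity.
(a) K = 1300; (b) equilibria P = 0 and P = 1300.


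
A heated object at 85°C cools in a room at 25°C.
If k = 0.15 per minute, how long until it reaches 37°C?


From T(t) = T_a + (T₀ - T_a)e^(-kt), set T(t) = 37:
(37 - 25) / (85 - 25) = e^(-0.15t), so t = -ln(0.200)/0.15 ≈ 10.7 minutes.


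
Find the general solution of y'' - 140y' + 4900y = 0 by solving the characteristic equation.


Characteristic equation: r² - 140r + 4900 = 0, i.e. (r - 70)² = 0.
Repeated root r = 70; include an x factor for the second linearly independent solution.
General solution: y = (C₁ + C₂x)e^(70x).


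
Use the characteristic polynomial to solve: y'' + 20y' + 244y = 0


Characteristic equation: r² + 20r + 244 = 0.
Discriminant is negative; roots r = -10 ± 12i (complex conjugate pair).
General solution uses e^(α x)(C₁ cos(β x) + C₂ sin(β x)): y = e^(-10x)(C₁cos(12x) + C₂sin(12x)).


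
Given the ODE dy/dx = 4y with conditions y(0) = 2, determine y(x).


General solution of y' = 4y is y = Ce^(4x).
Apply y(0) = 2: C = 2.
Particular solution: y = 2e^(4x).


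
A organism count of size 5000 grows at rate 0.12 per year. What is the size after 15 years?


The ODE dP/dt = 0.12P has solution P(t) = P(0)e^(0.12t).
Substitute P(0) = 5000 and t = 15: P(15) = 5000 e^(1.80) ≈ 30248.


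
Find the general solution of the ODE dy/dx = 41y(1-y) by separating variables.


Separate: dy/[y(1-y)] = 41 dx.
Partial fractions: 1/[y(1-y)] = 1/y + 1/(1-y).
Integrate: ln|y/(1-y)| = 41x + C₀.
Solve for y: y = 1/(1 + Ce^(-41x)).


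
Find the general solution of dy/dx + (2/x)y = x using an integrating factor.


P(x) = 2/x ⇒ μ = x^2.
(x^2 y)' = x^3 ⇒ x^2 y = x^4/(4) + C.
Solve for y: y = (1/4)x^2 + C/x^2.
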